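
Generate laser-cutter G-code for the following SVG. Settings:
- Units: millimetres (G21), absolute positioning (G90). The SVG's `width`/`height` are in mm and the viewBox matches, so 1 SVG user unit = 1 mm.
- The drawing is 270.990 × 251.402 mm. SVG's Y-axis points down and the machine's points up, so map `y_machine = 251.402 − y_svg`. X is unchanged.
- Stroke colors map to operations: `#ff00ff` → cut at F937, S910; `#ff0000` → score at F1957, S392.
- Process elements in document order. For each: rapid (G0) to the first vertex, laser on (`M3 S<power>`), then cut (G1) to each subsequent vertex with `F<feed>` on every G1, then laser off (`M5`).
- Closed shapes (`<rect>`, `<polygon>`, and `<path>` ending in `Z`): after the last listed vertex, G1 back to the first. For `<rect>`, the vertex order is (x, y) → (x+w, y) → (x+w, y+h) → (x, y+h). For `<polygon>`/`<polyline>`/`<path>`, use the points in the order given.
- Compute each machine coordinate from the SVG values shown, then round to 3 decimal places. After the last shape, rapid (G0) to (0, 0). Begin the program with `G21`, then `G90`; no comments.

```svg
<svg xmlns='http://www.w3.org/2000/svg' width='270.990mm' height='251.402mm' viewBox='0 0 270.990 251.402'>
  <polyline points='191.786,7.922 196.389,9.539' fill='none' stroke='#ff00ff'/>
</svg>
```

viewBox `0 0 270.990 251.402` with mm width/height → 1 unit = 1 mm. Flip: y_m = 251.402 − y_svg.

**Shape 1** — `<polyline>` line segment, stroke `#ff00ff` → cut (S910, F937). Machine vertices: (191.786,243.480) → (196.389,241.863). Open path.

G21
G90
G0 X191.786 Y243.480
M3 S910
G1 X196.389 Y241.863 F937
M5
G0 X0.000 Y0.000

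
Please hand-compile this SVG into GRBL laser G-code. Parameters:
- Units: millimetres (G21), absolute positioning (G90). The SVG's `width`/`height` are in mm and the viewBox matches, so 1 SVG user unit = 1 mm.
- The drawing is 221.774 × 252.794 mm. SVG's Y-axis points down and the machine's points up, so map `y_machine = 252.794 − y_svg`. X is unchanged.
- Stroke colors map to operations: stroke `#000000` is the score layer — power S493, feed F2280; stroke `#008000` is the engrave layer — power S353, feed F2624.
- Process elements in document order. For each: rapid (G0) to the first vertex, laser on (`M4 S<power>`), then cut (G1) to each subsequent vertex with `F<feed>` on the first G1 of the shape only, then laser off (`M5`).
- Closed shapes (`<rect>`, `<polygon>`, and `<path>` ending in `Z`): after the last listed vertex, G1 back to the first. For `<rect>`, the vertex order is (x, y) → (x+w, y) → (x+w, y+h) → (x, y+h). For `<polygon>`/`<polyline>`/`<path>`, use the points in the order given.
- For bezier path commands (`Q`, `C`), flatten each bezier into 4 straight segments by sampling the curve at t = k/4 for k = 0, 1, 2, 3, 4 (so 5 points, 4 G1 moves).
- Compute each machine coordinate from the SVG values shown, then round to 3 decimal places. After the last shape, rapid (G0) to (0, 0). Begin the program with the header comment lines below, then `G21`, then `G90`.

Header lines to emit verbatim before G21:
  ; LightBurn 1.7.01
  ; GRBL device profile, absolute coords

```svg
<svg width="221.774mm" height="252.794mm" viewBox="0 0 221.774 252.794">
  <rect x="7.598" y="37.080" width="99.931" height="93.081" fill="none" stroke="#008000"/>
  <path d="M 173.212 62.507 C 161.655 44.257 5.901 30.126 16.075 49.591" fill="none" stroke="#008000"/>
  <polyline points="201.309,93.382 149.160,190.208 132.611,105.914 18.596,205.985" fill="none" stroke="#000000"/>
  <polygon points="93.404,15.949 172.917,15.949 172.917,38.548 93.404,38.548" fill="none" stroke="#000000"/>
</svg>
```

1 u = 1 mm; y_m = 252.794 − y.

[1] `<rect>` rectangle, #008000→engrave S353 F2624: (7.598,215.714) → (107.529,215.714) → (107.529,122.633) → (7.598,122.633) → (7.598,215.714) (closed)

[2] `<path>` cubic bezier, #008000→engrave S353 F2624: (173.212,190.287) → (142.353,202.742) → (86.494,210.888) → (34.710,211.963) → (16.075,203.203)

[3] `<polyline>` open polyline, #000000→score S493 F2280: (201.309,159.412) → (149.160,62.586) → (132.611,146.880) → (18.596,46.809)

[4] `<polygon>` rectangle, #000000→score S493 F2280: (93.404,236.845) → (172.917,236.845) → (172.917,214.246) → (93.404,214.246) → (93.404,236.845) (closed)

; LightBurn 1.7.01
; GRBL device profile, absolute coords
G21
G90
G0 X7.598 Y215.714
M4 S353
G1 X107.529 Y215.714 F2624
G1 X107.529 Y122.633
G1 X7.598 Y122.633
G1 X7.598 Y215.714
M5
G0 X173.212 Y190.287
M4 S353
G1 X142.353 Y202.742 F2624
G1 X86.494 Y210.888
G1 X34.710 Y211.963
G1 X16.075 Y203.203
M5
G0 X201.309 Y159.412
M4 S493
G1 X149.160 Y62.586 F2280
G1 X132.611 Y146.880
G1 X18.596 Y46.809
M5
G0 X93.404 Y236.845
M4 S493
G1 X172.917 Y236.845 F2280
G1 X172.917 Y214.246
G1 X93.404 Y214.246
G1 X93.404 Y236.845
M5
G0 X0.000 Y0.000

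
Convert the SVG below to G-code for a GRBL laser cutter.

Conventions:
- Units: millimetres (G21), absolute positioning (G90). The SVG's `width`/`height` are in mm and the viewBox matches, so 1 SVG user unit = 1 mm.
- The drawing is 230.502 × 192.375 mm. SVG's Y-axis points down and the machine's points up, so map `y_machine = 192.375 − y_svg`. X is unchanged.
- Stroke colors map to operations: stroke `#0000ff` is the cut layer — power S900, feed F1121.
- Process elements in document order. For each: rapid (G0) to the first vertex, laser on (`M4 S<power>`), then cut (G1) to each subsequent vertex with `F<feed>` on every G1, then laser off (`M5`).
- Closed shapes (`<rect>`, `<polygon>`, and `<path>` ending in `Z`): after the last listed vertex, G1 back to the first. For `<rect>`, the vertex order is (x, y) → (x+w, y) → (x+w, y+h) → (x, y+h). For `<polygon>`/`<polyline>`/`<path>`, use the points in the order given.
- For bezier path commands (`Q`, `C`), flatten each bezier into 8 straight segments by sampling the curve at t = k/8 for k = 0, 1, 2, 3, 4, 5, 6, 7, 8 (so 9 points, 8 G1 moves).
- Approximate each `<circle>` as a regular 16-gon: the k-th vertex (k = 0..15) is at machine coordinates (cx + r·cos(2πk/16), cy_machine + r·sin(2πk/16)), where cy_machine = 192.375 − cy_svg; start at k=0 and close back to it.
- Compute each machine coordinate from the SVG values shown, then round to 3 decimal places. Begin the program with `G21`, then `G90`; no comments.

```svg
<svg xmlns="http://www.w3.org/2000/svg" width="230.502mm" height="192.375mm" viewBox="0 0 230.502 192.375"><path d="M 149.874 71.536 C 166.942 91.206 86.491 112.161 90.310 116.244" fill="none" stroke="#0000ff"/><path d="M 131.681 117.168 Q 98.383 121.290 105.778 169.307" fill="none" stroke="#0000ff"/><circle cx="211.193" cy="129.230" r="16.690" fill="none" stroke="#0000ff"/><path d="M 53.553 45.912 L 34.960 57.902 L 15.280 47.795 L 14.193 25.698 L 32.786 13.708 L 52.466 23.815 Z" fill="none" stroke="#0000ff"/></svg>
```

viewBox `0 0 230.502 192.375` with mm width/height → 1 unit = 1 mm. Flip: y_m = 192.375 − y_svg.

**Shape 1** — `<path>` cubic bezier, stroke `#0000ff` → cut (S900, F1121). Control points (SVG): P0=(149.874,71.536), P1=(166.942,91.206), P2=(86.491,112.161), P3=(90.310,116.244); sampled at t=k/8. Machine vertices: (149.874,120.839) → (152.058,113.438) → (147.231,106.129) → (137.521,99.126) → (125.060,92.640) → (111.979,86.885) → (100.406,82.073) → (92.473,78.418) → (90.310,76.131). Open path.

**Shape 2** — `<path>` quadratic bezier, stroke `#0000ff` → cut (S900, F1121). Control points (SVG): P0=(131.681,117.168), P1=(98.383,121.290), P2=(105.778,169.307); sampled at t=k/8. Machine vertices: (131.681,75.207) → (123.992,73.491) → (117.575,70.403) → (112.430,65.943) → (108.556,60.111) → (105.954,52.908) → (104.624,44.333) → (104.565,34.386) → (105.778,23.068). Open path.

**Shape 3** — `<circle>` circle, stroke `#0000ff` → cut (S900, F1121). Machine vertices: (227.883,63.145) → (226.613,69.532) → (222.995,74.947) → (217.580,78.565) → (211.193,79.835) → (204.806,78.565) → (199.391,74.947) → (195.773,69.532) → (194.503,63.145) → (195.773,56.758) → (199.391,51.343) → (204.806,47.725) → (211.193,46.455) → (217.580,47.725) → (222.995,51.343) → (226.613,56.758) → (227.883,63.145). Closed: final G1 returns to the first vertex.

**Shape 4** — `<path>` regular polygon, stroke `#0000ff` → cut (S900, F1121). Machine vertices: (53.553,146.463) → (34.960,134.473) → (15.280,144.580) → (14.193,166.677) → (32.786,178.667) → (52.466,168.560) → (53.553,146.463). Closed: final G1 returns to the first vertex.

G21
G90
G0 X149.874 Y120.839
M4 S900
G1 X152.058 Y113.438 F1121
G1 X147.231 Y106.129 F1121
G1 X137.521 Y99.126 F1121
G1 X125.060 Y92.640 F1121
G1 X111.979 Y86.885 F1121
G1 X100.406 Y82.073 F1121
G1 X92.473 Y78.418 F1121
G1 X90.310 Y76.131 F1121
M5
G0 X131.681 Y75.207
M4 S900
G1 X123.992 Y73.491 F1121
G1 X117.575 Y70.403 F1121
G1 X112.430 Y65.943 F1121
G1 X108.556 Y60.111 F1121
G1 X105.954 Y52.908 F1121
G1 X104.624 Y44.333 F1121
G1 X104.565 Y34.386 F1121
G1 X105.778 Y23.068 F1121
M5
G0 X227.883 Y63.145
M4 S900
G1 X226.613 Y69.532 F1121
G1 X222.995 Y74.947 F1121
G1 X217.580 Y78.565 F1121
G1 X211.193 Y79.835 F1121
G1 X204.806 Y78.565 F1121
G1 X199.391 Y74.947 F1121
G1 X195.773 Y69.532 F1121
G1 X194.503 Y63.145 F1121
G1 X195.773 Y56.758 F1121
G1 X199.391 Y51.343 F1121
G1 X204.806 Y47.725 F1121
G1 X211.193 Y46.455 F1121
G1 X217.580 Y47.725 F1121
G1 X222.995 Y51.343 F1121
G1 X226.613 Y56.758 F1121
G1 X227.883 Y63.145 F1121
M5
G0 X53.553 Y146.463
M4 S900
G1 X34.960 Y134.473 F1121
G1 X15.280 Y144.580 F1121
G1 X14.193 Y166.677 F1121
G1 X32.786 Y178.667 F1121
G1 X52.466 Y168.560 F1121
G1 X53.553 Y146.463 F1121
M5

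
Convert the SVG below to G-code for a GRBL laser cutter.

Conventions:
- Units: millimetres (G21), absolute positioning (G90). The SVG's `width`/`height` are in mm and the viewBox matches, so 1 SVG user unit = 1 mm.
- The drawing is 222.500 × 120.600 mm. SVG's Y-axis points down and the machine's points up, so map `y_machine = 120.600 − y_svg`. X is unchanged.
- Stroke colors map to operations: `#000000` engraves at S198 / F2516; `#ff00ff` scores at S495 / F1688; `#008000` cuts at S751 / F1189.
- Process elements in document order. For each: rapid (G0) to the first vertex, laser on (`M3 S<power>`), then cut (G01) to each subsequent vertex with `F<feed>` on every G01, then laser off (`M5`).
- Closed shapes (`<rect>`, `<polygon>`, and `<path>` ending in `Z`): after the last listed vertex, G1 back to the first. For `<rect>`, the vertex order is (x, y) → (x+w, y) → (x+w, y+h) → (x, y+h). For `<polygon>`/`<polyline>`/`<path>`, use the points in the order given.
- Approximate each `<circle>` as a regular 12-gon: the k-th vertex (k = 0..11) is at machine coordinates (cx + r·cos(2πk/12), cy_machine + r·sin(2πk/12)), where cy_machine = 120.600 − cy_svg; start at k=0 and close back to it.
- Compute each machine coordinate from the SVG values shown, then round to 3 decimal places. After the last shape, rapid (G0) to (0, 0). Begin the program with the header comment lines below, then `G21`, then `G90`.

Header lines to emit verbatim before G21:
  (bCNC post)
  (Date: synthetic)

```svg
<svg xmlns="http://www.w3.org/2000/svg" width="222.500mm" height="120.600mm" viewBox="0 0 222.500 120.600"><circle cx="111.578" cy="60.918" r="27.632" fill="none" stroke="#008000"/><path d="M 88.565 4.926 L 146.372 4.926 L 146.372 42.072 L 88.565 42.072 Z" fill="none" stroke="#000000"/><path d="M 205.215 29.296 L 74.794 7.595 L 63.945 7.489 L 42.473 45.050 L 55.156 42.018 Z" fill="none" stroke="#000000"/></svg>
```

viewBox `0 0 222.500 120.600` with mm width/height → 1 unit = 1 mm. Flip: y_m = 120.600 − y_svg.

**Shape 1** — `<circle>` circle, stroke `#008000` → cut (S751, F1189). Machine vertices: (139.210,59.682) → (135.508,73.498) → (125.394,83.612) → (111.578,87.314) → (97.762,83.612) → (87.648,73.498) → (83.946,59.682) → (87.648,45.866) → (97.762,35.752) → (111.578,32.050) → (125.394,35.752) → (135.508,45.866) → (139.210,59.682). Closed: final G1 returns to the first vertex.

**Shape 2** — `<path>` rectangle, stroke `#000000` → engrave (S198, F2516). Machine vertices: (88.565,115.674) → (146.372,115.674) → (146.372,78.528) → (88.565,78.528) → (88.565,115.674). Closed: final G1 returns to the first vertex.

**Shape 3** — `<path>` closed polygon, stroke `#000000` → engrave (S198, F2516). Machine vertices: (205.215,91.304) → (74.794,113.005) → (63.945,113.111) → (42.473,75.550) → (55.156,78.582) → (205.215,91.304). Closed: final G1 returns to the first vertex.

(bCNC post)
(Date: synthetic)
G21
G90
G0 X139.210 Y59.682
M3 S751
G01 X135.508 Y73.498 F1189
G01 X125.394 Y83.612 F1189
G01 X111.578 Y87.314 F1189
G01 X97.762 Y83.612 F1189
G01 X87.648 Y73.498 F1189
G01 X83.946 Y59.682 F1189
G01 X87.648 Y45.866 F1189
G01 X97.762 Y35.752 F1189
G01 X111.578 Y32.050 F1189
G01 X125.394 Y35.752 F1189
G01 X135.508 Y45.866 F1189
G01 X139.210 Y59.682 F1189
M5
G0 X88.565 Y115.674
M3 S198
G01 X146.372 Y115.674 F2516
G01 X146.372 Y78.528 F2516
G01 X88.565 Y78.528 F2516
G01 X88.565 Y115.674 F2516
M5
G0 X205.215 Y91.304
M3 S198
G01 X74.794 Y113.005 F2516
G01 X63.945 Y113.111 F2516
G01 X42.473 Y75.550 F2516
G01 X55.156 Y78.582 F2516
G01 X205.215 Y91.304 F2516
M5
G0 X0.000 Y0.000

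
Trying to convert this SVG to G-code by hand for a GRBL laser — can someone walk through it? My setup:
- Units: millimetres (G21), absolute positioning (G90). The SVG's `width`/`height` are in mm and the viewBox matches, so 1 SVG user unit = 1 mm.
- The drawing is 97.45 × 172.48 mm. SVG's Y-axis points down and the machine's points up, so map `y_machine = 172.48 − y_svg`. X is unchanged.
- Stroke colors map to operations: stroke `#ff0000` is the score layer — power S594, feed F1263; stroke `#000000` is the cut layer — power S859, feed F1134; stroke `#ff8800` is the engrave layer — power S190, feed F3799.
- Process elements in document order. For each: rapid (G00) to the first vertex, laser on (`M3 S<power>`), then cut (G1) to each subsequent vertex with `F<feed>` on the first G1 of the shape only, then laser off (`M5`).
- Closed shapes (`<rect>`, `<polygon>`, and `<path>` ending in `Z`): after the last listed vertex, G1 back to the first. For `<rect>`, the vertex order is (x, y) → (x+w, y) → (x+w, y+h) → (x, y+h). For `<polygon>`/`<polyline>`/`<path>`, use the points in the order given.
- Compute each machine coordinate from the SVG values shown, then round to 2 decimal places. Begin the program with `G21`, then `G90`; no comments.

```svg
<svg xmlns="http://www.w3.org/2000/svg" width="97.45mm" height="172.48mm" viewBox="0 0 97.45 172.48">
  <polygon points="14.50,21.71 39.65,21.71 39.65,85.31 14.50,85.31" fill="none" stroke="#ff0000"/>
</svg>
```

G21
G90
G00 X14.50 Y150.77
M3 S594
G1 X39.65 Y150.77 F1263
G1 X39.65 Y87.17
G1 X14.50 Y87.17
G1 X14.50 Y150.77
M5

1 u = 1 mm; y_m = 172.48 − y.

[1] `<polygon>` rectangle, #ff0000→score S594 F1263: (14.50,150.77) → (39.65,150.77) → (39.65,87.17) → (14.50,87.17) → (14.50,150.77) (closed)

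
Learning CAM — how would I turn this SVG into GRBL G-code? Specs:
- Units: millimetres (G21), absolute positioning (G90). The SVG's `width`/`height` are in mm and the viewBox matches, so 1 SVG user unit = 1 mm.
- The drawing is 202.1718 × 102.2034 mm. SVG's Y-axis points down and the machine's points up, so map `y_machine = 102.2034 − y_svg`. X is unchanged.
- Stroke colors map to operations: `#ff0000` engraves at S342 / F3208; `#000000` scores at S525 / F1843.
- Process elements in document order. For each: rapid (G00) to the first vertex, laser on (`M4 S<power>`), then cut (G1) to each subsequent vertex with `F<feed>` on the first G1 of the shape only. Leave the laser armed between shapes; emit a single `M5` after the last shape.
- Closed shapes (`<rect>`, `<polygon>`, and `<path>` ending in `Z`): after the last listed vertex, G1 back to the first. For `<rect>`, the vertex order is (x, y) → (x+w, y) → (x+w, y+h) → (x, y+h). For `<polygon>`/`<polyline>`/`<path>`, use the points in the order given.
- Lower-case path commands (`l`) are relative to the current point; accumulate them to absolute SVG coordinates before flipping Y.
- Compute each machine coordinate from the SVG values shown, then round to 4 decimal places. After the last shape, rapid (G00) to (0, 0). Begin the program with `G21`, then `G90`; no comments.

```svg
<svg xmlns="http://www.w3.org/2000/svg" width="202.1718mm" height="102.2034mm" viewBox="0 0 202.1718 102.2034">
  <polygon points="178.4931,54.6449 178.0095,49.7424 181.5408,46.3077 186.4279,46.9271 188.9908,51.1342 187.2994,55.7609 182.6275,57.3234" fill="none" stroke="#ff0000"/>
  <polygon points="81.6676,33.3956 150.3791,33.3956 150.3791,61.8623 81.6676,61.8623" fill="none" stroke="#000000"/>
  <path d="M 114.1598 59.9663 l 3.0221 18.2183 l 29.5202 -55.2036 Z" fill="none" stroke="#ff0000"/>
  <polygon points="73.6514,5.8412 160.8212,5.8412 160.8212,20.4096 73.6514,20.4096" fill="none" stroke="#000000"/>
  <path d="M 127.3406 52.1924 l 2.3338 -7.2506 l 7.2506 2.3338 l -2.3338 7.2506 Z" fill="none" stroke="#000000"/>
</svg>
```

G21
G90
G00 X178.4931 Y47.5585
M4 S342
G1 X178.0095 Y52.4610 F3208
G1 X181.5408 Y55.8957
G1 X186.4279 Y55.2763
G1 X188.9908 Y51.0692
G1 X187.2994 Y46.4425
G1 X182.6275 Y44.8800
G1 X178.4931 Y47.5585
G00 X81.6676 Y68.8078
M4 S525
G1 X150.3791 Y68.8078 F1843
G1 X150.3791 Y40.3411
G1 X81.6676 Y40.3411
G1 X81.6676 Y68.8078
G00 X114.1598 Y42.2371
M4 S342
G1 X117.1819 Y24.0188 F3208
G1 X146.7021 Y79.2224
G1 X114.1598 Y42.2371
G00 X73.6514 Y96.3622
M4 S525
G1 X160.8212 Y96.3622 F1843
G1 X160.8212 Y81.7938
G1 X73.6514 Y81.7938
G1 X73.6514 Y96.3622
G00 X127.3406 Y50.0110
M4 S525
G1 X129.6744 Y57.2616 F1843
G1 X136.9250 Y54.9278
G1 X134.5912 Y47.6772
G1 X127.3406 Y50.0110
M5
G00 X0.0000 Y0.0000

1 u = 1 mm; y_m = 102.2034 − y.

[1] `<polygon>` regular polygon, #ff0000→engrave S342 F3208: (178.4931,47.5585) → (178.0095,52.4610) → (181.5408,55.8957) → (186.4279,55.2763) → (188.9908,51.0692) → (187.2994,46.4425) → (182.6275,44.8800) → (178.4931,47.5585) (closed)

[2] `<polygon>` rectangle, #000000→score S525 F1843: (81.6676,68.8078) → (150.3791,68.8078) → (150.3791,40.3411) → (81.6676,40.3411) → (81.6676,68.8078) (closed)

[3] `<path>` closed polygon, #ff0000→engrave S342 F3208: (114.1598,42.2371) → (117.1819,24.0188) → (146.7021,79.2224) → (114.1598,42.2371) (closed)

[4] `<polygon>` rectangle, #000000→score S525 F1843: (73.6514,96.3622) → (160.8212,96.3622) → (160.8212,81.7938) → (73.6514,81.7938) → (73.6514,96.3622) (closed)

[5] `<path>` regular polygon, #000000→score S525 F1843: (127.3406,50.0110) → (129.6744,57.2616) → (136.9250,54.9278) → (134.5912,47.6772) → (127.3406,50.0110) (closed)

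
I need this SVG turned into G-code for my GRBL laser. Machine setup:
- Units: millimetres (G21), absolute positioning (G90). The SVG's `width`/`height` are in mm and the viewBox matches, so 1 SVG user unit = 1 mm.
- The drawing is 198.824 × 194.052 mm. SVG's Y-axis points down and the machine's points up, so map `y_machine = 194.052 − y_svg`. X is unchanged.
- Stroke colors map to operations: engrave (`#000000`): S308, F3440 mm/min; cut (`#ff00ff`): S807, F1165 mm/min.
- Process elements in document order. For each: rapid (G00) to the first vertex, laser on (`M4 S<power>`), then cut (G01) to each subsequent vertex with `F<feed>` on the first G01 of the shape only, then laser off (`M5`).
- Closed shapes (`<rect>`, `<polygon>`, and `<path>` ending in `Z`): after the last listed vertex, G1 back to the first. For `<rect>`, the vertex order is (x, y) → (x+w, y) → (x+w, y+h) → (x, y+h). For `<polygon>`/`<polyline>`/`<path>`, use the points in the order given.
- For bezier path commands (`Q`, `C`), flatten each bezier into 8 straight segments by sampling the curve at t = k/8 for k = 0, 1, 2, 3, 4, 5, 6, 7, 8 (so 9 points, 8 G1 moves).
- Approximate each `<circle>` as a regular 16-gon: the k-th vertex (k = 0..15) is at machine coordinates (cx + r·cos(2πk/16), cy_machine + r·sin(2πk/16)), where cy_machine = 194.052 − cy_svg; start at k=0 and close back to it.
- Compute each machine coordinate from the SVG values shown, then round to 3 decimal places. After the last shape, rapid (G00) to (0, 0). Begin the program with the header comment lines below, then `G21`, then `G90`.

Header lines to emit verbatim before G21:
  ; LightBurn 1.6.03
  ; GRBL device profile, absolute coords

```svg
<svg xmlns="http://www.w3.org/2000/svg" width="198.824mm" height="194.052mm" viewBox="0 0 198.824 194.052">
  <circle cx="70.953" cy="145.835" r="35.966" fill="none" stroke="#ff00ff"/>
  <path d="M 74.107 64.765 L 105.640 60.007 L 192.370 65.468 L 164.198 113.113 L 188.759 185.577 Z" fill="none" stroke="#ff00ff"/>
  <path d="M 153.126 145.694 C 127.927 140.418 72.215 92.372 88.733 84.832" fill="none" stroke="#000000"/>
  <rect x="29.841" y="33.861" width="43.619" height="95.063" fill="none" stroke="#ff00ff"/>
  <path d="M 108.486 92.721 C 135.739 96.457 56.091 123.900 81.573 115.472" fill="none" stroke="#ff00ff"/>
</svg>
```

; LightBurn 1.6.03
; GRBL device profile, absolute coords
G21
G90
G00 X106.919 Y48.217
M4 S807
G01 X104.181 Y61.981 F1165
G01 X96.385 Y73.649
G01 X84.717 Y81.445
G01 X70.953 Y84.183
G01 X57.189 Y81.445
G01 X45.521 Y73.649
G01 X37.725 Y61.981
G01 X34.987 Y48.217
G01 X37.725 Y34.453
G01 X45.521 Y22.785
G01 X57.189 Y14.989
G01 X70.953 Y12.251
G01 X84.717 Y14.989
G01 X96.385 Y22.785
G01 X104.181 Y34.453
G01 X106.919 Y48.217
M5
G00 X74.107 Y129.287
M4 S807
G01 X105.640 Y134.045 F1165
G01 X192.370 Y128.584
G01 X164.198 Y80.939
G01 X188.759 Y8.475
G01 X74.107 Y129.287
M5
G00 X153.126 Y48.358
M4 S308
G01 X142.447 Y52.179 F3440
G01 X130.111 Y59.033
G01 X117.323 Y67.946
G01 X105.286 Y77.940
G01 X95.204 Y88.041
G01 X88.282 Y97.271
G01 X85.724 Y104.656
G01 X88.733 Y109.220
M5
G00 X29.841 Y160.191
M4 S807
G01 X73.460 Y160.191 F1165
G01 X73.460 Y65.128
G01 X29.841 Y65.128
G01 X29.841 Y160.191
M5
G00 X108.486 Y101.331
M4 S807
G01 X114.109 Y98.935 F1165
G01 X112.195 Y95.015
G01 X105.228 Y90.268
G01 X95.694 Y85.394
G01 X86.076 Y81.090
G01 X78.860 Y78.054
G01 X76.531 Y76.985
G01 X81.573 Y78.580
M5
G00 X0.000 Y0.000

Since the viewBox matches the mm dimensions, user units are millimetres directly. The only transform is the Y-flip y_m = 194.052 − y_svg.

Shape 1 is a circle drawn with `<circle>`. Its stroke #ff00ff means cut at S807, F1165. After flipping Y the toolpath is (106.919,48.217) → (104.181,61.981) → (96.385,73.649) → (84.717,81.445) → (70.953,84.183) → (57.189,81.445) → (45.521,73.649) → (37.725,61.981) → (34.987,48.217) → (37.725,34.453) → (45.521,22.785) → (57.189,14.989) → (70.953,12.251) → (84.717,14.989) → (96.385,22.785) → (104.181,34.453) → (106.919,48.217), returning to the start.

Shape 2 is a closed polygon drawn with `<path>`. Its stroke #ff00ff means cut at S807, F1165. After flipping Y the toolpath is (74.107,129.287) → (105.640,134.045) → (192.370,128.584) → (164.198,80.939) → (188.759,8.475) → (74.107,129.287), returning to the start.

Shape 3 is a cubic bezier drawn with `<path>`. Its stroke #000000 means engrave at S308, F3440. After flipping Y the toolpath is (153.126,48.358) → (142.447,52.179) → (130.111,59.033) → (117.323,67.946) → (105.286,77.940) → (95.204,88.041) → (88.282,97.271) → (85.724,104.656) → (88.733,109.220).

Shape 4 is a rectangle drawn with `<rect>`. Its stroke #ff00ff means cut at S807, F1165. After flipping Y the toolpath is (29.841,160.191) → (73.460,160.191) → (73.460,65.128) → (29.841,65.128) → (29.841,160.191), returning to the start.

Shape 5 is a cubic bezier drawn with `<path>`. Its stroke #ff00ff means cut at S807, F1165. After flipping Y the toolpath is (108.486,101.331) → (114.109,98.935) → (112.195,95.015) → (105.228,90.268) → (95.694,85.394) → (86.076,81.090) → (78.860,78.054) → (76.531,76.985) → (81.573,78.580).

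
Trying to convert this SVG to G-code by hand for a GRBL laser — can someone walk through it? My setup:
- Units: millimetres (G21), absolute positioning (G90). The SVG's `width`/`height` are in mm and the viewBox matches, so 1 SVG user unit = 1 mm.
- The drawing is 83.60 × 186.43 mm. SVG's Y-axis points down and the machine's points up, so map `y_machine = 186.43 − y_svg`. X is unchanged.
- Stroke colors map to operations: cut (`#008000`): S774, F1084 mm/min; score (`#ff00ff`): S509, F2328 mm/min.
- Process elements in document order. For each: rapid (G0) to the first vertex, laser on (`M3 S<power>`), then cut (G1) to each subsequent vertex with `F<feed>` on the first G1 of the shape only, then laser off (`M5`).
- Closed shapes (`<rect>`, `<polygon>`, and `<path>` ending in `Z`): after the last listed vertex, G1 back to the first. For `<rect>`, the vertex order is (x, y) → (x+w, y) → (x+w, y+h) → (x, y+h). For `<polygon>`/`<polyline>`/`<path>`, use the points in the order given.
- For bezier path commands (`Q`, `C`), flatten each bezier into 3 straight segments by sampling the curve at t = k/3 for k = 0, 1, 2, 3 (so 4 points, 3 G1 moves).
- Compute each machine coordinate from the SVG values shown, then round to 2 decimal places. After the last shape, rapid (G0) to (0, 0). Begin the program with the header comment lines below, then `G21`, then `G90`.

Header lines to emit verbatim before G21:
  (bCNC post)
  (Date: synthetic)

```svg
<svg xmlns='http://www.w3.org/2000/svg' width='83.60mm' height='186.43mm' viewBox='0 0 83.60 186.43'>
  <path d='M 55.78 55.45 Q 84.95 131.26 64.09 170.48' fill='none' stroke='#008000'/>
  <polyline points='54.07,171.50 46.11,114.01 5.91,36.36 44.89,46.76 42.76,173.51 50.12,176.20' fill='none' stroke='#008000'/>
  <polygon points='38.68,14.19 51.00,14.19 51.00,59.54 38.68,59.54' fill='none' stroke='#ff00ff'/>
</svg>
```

(bCNC post)
(Date: synthetic)
G21
G90
G0 X55.78 Y130.98
M3 S774
G1 X69.67 Y84.51 F1084
G1 X72.44 Y46.16
G1 X64.09 Y15.95
M5
G0 X54.07 Y14.93
M3 S774
G1 X46.11 Y72.42 F1084
G1 X5.91 Y150.07
G1 X44.89 Y139.67
G1 X42.76 Y12.92
G1 X50.12 Y10.23
M5
G0 X38.68 Y172.24
M3 S509
G1 X51.00 Y172.24 F2328
G1 X51.00 Y126.89
G1 X38.68 Y126.89
G1 X38.68 Y172.24
M5
G0 X0.00 Y0.00

1 u = 1 mm; y_m = 186.43 − y.

[1] `<path>` quadratic bezier, #008000→cut S774 F1084: (55.78,130.98) → (69.67,84.51) → (72.44,46.16) → (64.09,15.95)

[2] `<polyline>` open polyline, #008000→cut S774 F1084: (54.07,14.93) → (46.11,72.42) → (5.91,150.07) → (44.89,139.67) → (42.76,12.92) → (50.12,10.23)

[3] `<polygon>` rectangle, #ff00ff→score S509 F2328: (38.68,172.24) → (51.00,172.24) → (51.00,126.89) → (38.68,126.89) → (38.68,172.24) (closed)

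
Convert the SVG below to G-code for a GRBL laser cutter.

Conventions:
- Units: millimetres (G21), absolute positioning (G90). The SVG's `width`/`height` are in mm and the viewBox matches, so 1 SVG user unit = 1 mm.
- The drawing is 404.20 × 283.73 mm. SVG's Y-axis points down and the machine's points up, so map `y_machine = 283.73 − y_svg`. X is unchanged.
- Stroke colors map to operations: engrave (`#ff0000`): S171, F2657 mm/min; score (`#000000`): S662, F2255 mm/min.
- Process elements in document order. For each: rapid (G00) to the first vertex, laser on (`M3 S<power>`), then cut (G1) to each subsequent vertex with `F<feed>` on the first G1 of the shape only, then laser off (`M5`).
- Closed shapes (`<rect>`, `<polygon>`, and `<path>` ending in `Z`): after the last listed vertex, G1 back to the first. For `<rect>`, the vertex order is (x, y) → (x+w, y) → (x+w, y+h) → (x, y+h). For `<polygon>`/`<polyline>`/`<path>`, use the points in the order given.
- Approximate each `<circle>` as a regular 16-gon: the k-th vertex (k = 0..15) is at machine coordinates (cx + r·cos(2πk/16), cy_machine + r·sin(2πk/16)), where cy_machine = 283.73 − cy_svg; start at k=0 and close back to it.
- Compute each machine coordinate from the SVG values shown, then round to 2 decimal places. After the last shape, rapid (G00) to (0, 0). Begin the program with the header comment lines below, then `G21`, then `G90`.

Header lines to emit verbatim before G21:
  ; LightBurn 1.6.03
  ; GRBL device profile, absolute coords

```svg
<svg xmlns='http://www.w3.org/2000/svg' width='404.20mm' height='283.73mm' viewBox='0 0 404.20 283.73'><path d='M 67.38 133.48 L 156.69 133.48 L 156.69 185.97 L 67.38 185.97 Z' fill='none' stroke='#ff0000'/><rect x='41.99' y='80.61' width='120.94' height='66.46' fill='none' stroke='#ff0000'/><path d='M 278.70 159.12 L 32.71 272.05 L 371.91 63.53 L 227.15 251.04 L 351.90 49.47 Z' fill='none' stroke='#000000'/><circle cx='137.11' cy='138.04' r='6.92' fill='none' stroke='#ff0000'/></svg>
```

; LightBurn 1.6.03
; GRBL device profile, absolute coords
G21
G90
G00 X67.38 Y150.25
M3 S171
G1 X156.69 Y150.25 F2657
G1 X156.69 Y97.76
G1 X67.38 Y97.76
G1 X67.38 Y150.25
M5
G00 X41.99 Y203.12
M3 S171
G1 X162.93 Y203.12 F2657
G1 X162.93 Y136.66
G1 X41.99 Y136.66
G1 X41.99 Y203.12
M5
G00 X278.70 Y124.61
M3 S662
G1 X32.71 Y11.68 F2255
G1 X371.91 Y220.20
G1 X227.15 Y32.69
G1 X351.90 Y234.26
G1 X278.70 Y124.61
M5
G00 X144.03 Y145.69
M3 S171
G1 X143.50 Y148.34 F2657
G1 X142.00 Y150.58
G1 X139.76 Y152.08
G1 X137.11 Y152.61
G1 X134.46 Y152.08
G1 X132.22 Y150.58
G1 X130.72 Y148.34
G1 X130.19 Y145.69
G1 X130.72 Y143.04
G1 X132.22 Y140.80
G1 X134.46 Y139.30
G1 X137.11 Y138.77
G1 X139.76 Y139.30
G1 X142.00 Y140.80
G1 X143.50 Y143.04
G1 X144.03 Y145.69
M5
G00 X0.00 Y0.00

Since the viewBox matches the mm dimensions, user units are millimetres directly. The only transform is the Y-flip y_m = 283.73 − y_svg.

Shape 1 is a rectangle drawn with `<path>`. Its stroke #ff0000 means engrave at S171, F2657. After flipping Y the toolpath is (67.38,150.25) → (156.69,150.25) → (156.69,97.76) → (67.38,97.76) → (67.38,150.25), returning to the start.

Shape 2 is a rectangle drawn with `<rect>`. Its stroke #ff0000 means engrave at S171, F2657. After flipping Y the toolpath is (41.99,203.12) → (162.93,203.12) → (162.93,136.66) → (41.99,136.66) → (41.99,203.12), returning to the start.

Shape 3 is a closed polygon drawn with `<path>`. Its stroke #000000 means score at S662, F2255. After flipping Y the toolpath is (278.70,124.61) → (32.71,11.68) → (371.91,220.20) → (227.15,32.69) → (351.90,234.26) → (278.70,124.61), returning to the start.

Shape 4 is a circle drawn with `<circle>`. Its stroke #ff0000 means engrave at S171, F2657. After flipping Y the toolpath is (144.03,145.69) → (143.50,148.34) → (142.00,150.58) → (139.76,152.08) → (137.11,152.61) → (134.46,152.08) → (132.22,150.58) → (130.72,148.34) → (130.19,145.69) → (130.72,143.04) → (132.22,140.80) → (134.46,139.30) → (137.11,138.77) → (139.76,139.30) → (142.00,140.80) → (143.50,143.04) → (144.03,145.69), returning to the start.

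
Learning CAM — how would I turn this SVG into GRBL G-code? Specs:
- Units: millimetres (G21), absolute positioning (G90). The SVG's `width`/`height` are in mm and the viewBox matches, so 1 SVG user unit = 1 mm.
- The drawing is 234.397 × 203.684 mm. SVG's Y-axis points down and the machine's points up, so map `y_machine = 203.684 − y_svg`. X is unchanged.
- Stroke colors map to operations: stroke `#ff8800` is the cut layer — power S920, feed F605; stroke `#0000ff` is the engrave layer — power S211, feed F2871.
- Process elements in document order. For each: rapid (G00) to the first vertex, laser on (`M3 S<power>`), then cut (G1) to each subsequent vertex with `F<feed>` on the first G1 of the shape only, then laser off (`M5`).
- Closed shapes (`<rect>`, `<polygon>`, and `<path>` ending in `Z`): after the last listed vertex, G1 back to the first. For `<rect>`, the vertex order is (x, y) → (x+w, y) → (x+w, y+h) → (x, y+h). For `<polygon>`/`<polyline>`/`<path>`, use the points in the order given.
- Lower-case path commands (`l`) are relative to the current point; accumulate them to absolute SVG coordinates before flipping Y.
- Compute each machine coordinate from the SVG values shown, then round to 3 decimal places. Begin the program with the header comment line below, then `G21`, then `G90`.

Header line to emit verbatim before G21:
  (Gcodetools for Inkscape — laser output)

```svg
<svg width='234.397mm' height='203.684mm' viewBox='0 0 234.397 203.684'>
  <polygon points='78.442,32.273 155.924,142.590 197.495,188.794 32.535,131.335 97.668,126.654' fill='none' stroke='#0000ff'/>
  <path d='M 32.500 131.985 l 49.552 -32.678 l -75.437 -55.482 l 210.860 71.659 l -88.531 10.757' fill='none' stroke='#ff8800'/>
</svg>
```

Since the viewBox matches the mm dimensions, user units are millimetres directly. The only transform is the Y-flip y_m = 203.684 − y_svg.

Shape 1 is a closed polygon drawn with `<polygon>`. Its stroke #0000ff means engrave at S211, F2871. After flipping Y the toolpath is (78.442,171.411) → (155.924,61.094) → (197.495,14.890) → (32.535,72.349) → (97.668,77.030) → (78.442,171.411), returning to the start.

Shape 2 is a open polyline drawn with `<path>`. Its stroke #ff8800 means cut at S920, F605. After flipping Y the toolpath is (32.500,71.699) → (82.052,104.377) → (6.615,159.859) → (217.475,88.200) → (128.944,77.443).

(Gcodetools for Inkscape — laser output)
G21
G90
G00 X78.442 Y171.411
M3 S211
G1 X155.924 Y61.094 F2871
G1 X197.495 Y14.890
G1 X32.535 Y72.349
G1 X97.668 Y77.030
G1 X78.442 Y171.411
M5
G00 X32.500 Y71.699
M3 S920
G1 X82.052 Y104.377 F605
G1 X6.615 Y159.859
G1 X217.475 Y88.200
G1 X128.944 Y77.443
M5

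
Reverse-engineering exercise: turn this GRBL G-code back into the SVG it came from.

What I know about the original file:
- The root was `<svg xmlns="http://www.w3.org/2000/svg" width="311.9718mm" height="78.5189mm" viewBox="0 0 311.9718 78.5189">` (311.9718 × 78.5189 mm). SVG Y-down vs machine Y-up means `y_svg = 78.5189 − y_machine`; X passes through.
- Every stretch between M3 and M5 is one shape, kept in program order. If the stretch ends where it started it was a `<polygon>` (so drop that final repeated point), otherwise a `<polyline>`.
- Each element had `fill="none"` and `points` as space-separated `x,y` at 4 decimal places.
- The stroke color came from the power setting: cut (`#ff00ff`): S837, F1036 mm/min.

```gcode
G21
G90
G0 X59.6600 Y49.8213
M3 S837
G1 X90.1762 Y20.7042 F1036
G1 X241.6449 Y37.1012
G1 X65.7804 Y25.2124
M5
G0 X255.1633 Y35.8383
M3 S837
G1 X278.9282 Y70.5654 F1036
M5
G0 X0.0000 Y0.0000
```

Each laser-on run becomes one SVG element. Flip Y back into SVG space with y_svg = 78.5189 − y_machine. Every run uses S837, so all elements get stroke `#ff00ff` (cut).

Run 1: The run is open, so emit a `<polyline>` with points (Y-flipped): 59.6600,28.6976 90.1762,57.8147 241.6449,41.4177 65.7804,53.3065.

Run 2: The run is open, so emit a `<polyline>` with points (Y-flipped): 255.1633,42.6806 278.9282,7.9535.

<svg xmlns="http://www.w3.org/2000/svg" width="311.9718mm" height="78.5189mm" viewBox="0 0 311.9718 78.5189">
  <polyline points="59.6600,28.6976 90.1762,57.8147 241.6449,41.4177 65.7804,53.3065" fill="none" stroke="#ff00ff"/>
  <polyline points="255.1633,42.6806 278.9282,7.9535" fill="none" stroke="#ff00ff"/>
</svg>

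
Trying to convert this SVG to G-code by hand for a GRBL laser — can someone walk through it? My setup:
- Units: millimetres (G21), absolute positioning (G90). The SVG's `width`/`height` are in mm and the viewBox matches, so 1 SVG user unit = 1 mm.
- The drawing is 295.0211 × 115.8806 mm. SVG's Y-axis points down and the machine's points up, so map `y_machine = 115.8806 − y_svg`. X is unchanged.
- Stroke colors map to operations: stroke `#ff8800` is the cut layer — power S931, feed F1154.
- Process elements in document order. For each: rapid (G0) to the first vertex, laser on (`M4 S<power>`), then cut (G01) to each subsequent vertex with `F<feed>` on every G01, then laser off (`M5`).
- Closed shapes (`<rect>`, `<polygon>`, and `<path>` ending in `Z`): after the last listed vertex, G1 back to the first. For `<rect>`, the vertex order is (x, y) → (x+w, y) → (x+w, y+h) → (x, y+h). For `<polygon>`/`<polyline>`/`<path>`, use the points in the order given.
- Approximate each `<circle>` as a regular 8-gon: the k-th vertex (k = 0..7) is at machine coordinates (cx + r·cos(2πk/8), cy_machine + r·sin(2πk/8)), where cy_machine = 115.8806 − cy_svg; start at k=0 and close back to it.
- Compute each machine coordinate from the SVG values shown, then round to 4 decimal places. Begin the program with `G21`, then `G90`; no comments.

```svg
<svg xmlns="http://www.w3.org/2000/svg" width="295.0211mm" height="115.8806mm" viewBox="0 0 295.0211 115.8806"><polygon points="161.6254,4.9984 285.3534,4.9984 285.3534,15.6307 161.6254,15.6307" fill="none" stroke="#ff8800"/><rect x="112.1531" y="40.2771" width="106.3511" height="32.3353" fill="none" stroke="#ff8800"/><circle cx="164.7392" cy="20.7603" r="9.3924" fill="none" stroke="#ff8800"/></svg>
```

G21
G90
G0 X161.6254 Y110.8822
M4 S931
G01 X285.3534 Y110.8822 F1154
G01 X285.3534 Y100.2499 F1154
G01 X161.6254 Y100.2499 F1154
G01 X161.6254 Y110.8822 F1154
M5
G0 X112.1531 Y75.6035
M4 S931
G01 X218.5042 Y75.6035 F1154
G01 X218.5042 Y43.2682 F1154
G01 X112.1531 Y43.2682 F1154
G01 X112.1531 Y75.6035 F1154
M5
G0 X174.1316 Y95.1203
M4 S931
G01 X171.3806 Y101.7617 F1154
G01 X164.7392 Y104.5127 F1154
G01 X158.0978 Y101.7617 F1154
G01 X155.3468 Y95.1203 F1154
G01 X158.0978 Y88.4789 F1154
G01 X164.7392 Y85.7279 F1154
G01 X171.3806 Y88.4789 F1154
G01 X174.1316 Y95.1203 F1154
M5

Since the viewBox matches the mm dimensions, user units are millimetres directly. The only transform is the Y-flip y_m = 115.8806 − y_svg.

Shape 1 is a rectangle drawn with `<polygon>`. Its stroke #ff8800 means cut at S931, F1154. After flipping Y the toolpath is (161.6254,110.8822) → (285.3534,110.8822) → (285.3534,100.2499) → (161.6254,100.2499) → (161.6254,110.8822), returning to the start.

Shape 2 is a rectangle drawn with `<rect>`. Its stroke #ff8800 means cut at S931, F1154. After flipping Y the toolpath is (112.1531,75.6035) → (218.5042,75.6035) → (218.5042,43.2682) → (112.1531,43.2682) → (112.1531,75.6035), returning to the start.

Shape 3 is a circle drawn with `<circle>`. Its stroke #ff8800 means cut at S931, F1154. After flipping Y the toolpath is (174.1316,95.1203) → (171.3806,101.7617) → (164.7392,104.5127) → (158.0978,101.7617) → (155.3468,95.1203) → (158.0978,88.4789) → (164.7392,85.7279) → (171.3806,88.4789) → (174.1316,95.1203), returning to the start.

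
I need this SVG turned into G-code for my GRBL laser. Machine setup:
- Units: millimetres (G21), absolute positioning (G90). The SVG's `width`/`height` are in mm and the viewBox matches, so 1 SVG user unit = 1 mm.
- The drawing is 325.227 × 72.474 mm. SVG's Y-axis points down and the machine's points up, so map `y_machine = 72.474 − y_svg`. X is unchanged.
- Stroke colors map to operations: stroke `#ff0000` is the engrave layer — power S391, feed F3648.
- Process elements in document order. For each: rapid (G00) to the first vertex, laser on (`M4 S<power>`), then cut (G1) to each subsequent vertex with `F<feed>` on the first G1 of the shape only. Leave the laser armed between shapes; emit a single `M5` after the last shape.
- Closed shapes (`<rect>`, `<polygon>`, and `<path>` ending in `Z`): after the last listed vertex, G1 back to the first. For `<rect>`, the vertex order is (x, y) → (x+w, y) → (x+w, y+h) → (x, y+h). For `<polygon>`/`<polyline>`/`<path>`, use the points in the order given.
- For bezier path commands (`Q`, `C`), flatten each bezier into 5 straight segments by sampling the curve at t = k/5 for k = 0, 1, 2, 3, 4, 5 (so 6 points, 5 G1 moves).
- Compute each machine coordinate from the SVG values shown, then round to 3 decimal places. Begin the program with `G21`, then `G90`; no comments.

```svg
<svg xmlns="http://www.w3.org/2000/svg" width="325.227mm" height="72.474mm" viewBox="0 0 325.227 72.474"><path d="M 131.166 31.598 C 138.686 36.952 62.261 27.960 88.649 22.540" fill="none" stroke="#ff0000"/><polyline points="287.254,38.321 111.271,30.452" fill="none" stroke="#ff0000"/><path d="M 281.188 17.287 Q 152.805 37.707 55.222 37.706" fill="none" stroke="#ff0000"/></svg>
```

viewBox `0 0 325.227 72.474` with mm width/height → 1 unit = 1 mm. Flip: y_m = 72.474 − y_svg.

**Shape 1** — `<path>` cubic bezier, stroke `#ff0000` → engrave (S391, F3648). Control points (SVG): P0=(131.166,31.598), P1=(138.686,36.952), P2=(62.261,27.960), P3=(88.649,22.540); sampled at t=k/5. Machine vertices: (131.166,40.876) → (127.099,39.242) → (111.849,40.191) → (94.381,42.862) → (83.660,46.397) → (88.649,49.934). Open path.

**Shape 2** — `<polyline>` line segment, stroke `#ff0000` → engrave (S391, F3648). Machine vertices: (287.254,34.153) → (111.271,42.022). Open path.

**Shape 3** — `<path>` quadratic bezier, stroke `#ff0000` → engrave (S391, F3648). Control points (SVG): P0=(281.188,17.287), P1=(152.805,37.707), P2=(55.222,37.706); sampled at t=k/5. Machine vertices: (281.188,55.187) → (231.067,47.836) → (183.410,42.118) → (138.216,38.035) → (95.487,35.584) → (55.222,34.768). Open path.

G21
G90
G00 X131.166 Y40.876
M4 S391
G1 X127.099 Y39.242 F3648
G1 X111.849 Y40.191
G1 X94.381 Y42.862
G1 X83.660 Y46.397
G1 X88.649 Y49.934
G00 X287.254 Y34.153
M4 S391
G1 X111.271 Y42.022 F3648
G00 X281.188 Y55.187
M4 S391
G1 X231.067 Y47.836 F3648
G1 X183.410 Y42.118
G1 X138.216 Y38.035
G1 X95.487 Y35.584
G1 X55.222 Y34.768
M5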